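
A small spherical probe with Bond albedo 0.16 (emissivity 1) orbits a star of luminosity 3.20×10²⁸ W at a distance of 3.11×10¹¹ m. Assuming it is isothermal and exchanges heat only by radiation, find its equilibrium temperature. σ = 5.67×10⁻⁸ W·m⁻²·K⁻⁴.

T ≈ 559 K

First find the stellar flux at distance d: S = L/(4πd²) = 3.20×10²⁸/(4π·(3.11×10¹¹)²) = 26330 W/m².
For an isothermal sphere, absorbed (1−a)S·πr² = emitted σ·4πr²·T⁴, so T⁴ = (1−a)S/(4σ).
T⁴ = 0.840·26330/(4·5.67×10⁻⁸) = 9.751×10¹⁰ K⁴.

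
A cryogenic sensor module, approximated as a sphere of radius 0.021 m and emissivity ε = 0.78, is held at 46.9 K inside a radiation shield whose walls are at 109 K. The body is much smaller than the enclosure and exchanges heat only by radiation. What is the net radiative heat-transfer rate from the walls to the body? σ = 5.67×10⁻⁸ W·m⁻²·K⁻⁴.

For a small grey body in a large enclosure: P_net = εσA(T_body⁴ − T_wall⁴).
A = 4πr² = 0.005542 m²; T_body⁴ − T_wall⁴ = 4.838×10⁶ − 1.412×10⁸ = -1.363×10⁸ K⁴.
|P_net| = 0.78·5.67×10⁻⁸·0.005542·1.363×10⁸.

P_net ≈ 0.0334 W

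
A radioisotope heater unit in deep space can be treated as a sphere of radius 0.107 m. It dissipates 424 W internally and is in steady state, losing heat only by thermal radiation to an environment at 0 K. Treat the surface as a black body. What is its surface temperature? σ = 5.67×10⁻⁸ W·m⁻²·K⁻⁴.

T ≈ 477 K

Steady state: internal power = radiated power, P = εσA T⁴.
Radiating area A = 4πr² = 0.1439 m².
T⁴ = P/(εσA) = 424/(1.0·5.67×10⁻⁸·0.1439) = 5.198×10¹⁰ K⁴.
T = (5.198×10¹⁰)^(1/4).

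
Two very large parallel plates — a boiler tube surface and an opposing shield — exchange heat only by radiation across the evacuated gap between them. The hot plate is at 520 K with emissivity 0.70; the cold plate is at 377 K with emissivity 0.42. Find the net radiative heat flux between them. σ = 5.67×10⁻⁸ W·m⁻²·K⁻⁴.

For two infinite grey parallel plates, q = σ(T₁⁴ − T₂⁴)/(1/ε₁ + 1/ε₂ − 1).
T₁⁴ − T₂⁴ = 7.312×10¹⁰ − 2.020×10¹⁰ = 5.292×10¹⁰ K⁴.
1/ε₁ + 1/ε₂ − 1 = 1.429 + 2.381 − 1 = 2.810.
q = 5.67×10⁻⁸ × 5.292×10¹⁰ / 2.810.

q ≈ 1070 W/m²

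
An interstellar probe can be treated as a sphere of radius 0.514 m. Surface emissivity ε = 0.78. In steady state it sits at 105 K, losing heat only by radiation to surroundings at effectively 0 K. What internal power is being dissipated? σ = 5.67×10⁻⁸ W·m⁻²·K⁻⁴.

Steady state: P = εσA T⁴.
A = 4πr² = 3.320 m²; T⁴ = (105)⁴ = 1.216×10⁸ K⁴.
P = 0.78 × 5.67×10⁻⁸ × 3.320 × 1.216×10⁸.

P ≈ 17.8 W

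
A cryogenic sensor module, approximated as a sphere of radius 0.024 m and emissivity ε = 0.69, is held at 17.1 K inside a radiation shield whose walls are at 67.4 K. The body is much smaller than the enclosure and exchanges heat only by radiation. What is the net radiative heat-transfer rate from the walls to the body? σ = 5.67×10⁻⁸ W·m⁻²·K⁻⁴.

P_net ≈ 0.00582 W

For a small grey body in a large enclosure: P_net = εσA(T_body⁴ − T_wall⁴).
A = 4πr² = 0.007238 m²; T_body⁴ − T_wall⁴ = 85500 − 2.064×10⁷ = -2.055×10⁷ K⁴.
|P_net| = 0.69·5.67×10⁻⁸·0.007238·2.055×10⁷.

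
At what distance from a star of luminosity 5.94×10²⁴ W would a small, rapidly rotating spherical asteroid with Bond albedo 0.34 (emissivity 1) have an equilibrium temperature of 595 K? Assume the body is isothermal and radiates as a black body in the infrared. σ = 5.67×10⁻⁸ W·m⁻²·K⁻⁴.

d ≈ 3.31×10⁹ m

For an isothermal black-emitting sphere, (1−a)S·πr² = σ·4πr²·T⁴ ⇒ S = 4σT⁴/(1−a).
S = 4·5.67×10⁻⁸·(595)⁴/0.660 = 43070 W/m².
Flux falls as S = L/(4πd²), so d = √(L/(4πS)) = √(5.94×10²⁴/(4π·43070)).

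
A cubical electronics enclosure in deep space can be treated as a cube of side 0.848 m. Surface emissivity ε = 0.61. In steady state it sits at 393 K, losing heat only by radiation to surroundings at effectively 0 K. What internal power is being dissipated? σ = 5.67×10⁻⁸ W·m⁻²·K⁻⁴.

Steady state: P = εσA T⁴.
A = 6L² = 4.315 m²; T⁴ = (393)⁴ = 2.385×10¹⁰ K⁴.
P = 0.61 × 5.67×10⁻⁸ × 4.315 × 2.385×10¹⁰.

P ≈ 3560 W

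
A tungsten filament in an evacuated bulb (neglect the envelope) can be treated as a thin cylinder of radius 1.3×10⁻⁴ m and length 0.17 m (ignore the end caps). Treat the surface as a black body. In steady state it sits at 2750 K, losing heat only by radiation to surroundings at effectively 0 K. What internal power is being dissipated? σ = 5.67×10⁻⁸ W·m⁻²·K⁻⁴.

Steady state: P = εσA T⁴.
A = 2πrL = 1.389×10⁻⁴ m²; T⁴ = (2750)⁴ = 5.719×10¹³ K⁴.
P = 1.0 × 5.67×10⁻⁸ × 1.389×10⁻⁴ × 5.719×10¹³.

P ≈ 450 W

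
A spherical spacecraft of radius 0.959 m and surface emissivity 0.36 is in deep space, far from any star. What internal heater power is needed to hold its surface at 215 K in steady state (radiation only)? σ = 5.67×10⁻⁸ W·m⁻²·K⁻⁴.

P ≈ 504 W

P = εσ·4πr²·T⁴.
4πr² = 11.56 m²; T⁴ = 2.137×10⁹ K⁴.
P = 0.36·5.67×10⁻⁸·11.56·2.137×10⁹.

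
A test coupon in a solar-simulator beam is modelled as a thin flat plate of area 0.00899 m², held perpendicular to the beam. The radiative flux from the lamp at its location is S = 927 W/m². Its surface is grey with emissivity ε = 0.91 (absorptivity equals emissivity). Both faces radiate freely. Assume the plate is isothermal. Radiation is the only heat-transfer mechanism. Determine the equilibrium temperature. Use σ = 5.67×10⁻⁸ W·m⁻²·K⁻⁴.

At equilibrium, absorbed power = emitted power.
Absorbing cross-section = A = 0.008990 m²; emitting surface = 2A = 0.01798 m² (ratio 2).
εS·A_cross = εσ·A_surf·T⁴  ⇒  T⁴ = S/(2σ)   (ε cancels).
T⁴ = 927/(2·5.67×10⁻⁸) = 8.175×10⁹ K⁴.
T = (8.175×10⁹)^(1/4).

T ≈ 301 K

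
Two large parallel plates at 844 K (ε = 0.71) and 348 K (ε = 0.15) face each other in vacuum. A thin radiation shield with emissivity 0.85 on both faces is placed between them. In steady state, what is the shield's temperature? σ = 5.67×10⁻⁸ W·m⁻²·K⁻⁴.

In steady state the net flux on the hot side equals that on the cold side.
σ(T₁⁴−T_s⁴)/D₁ = σ(T_s⁴−T₂⁴)/D₂, with D₁ = 1/ε₁+1/ε_s−1 = 1.585, D₂ = 1/ε_s+1/ε₂−1 = 6.843.
Solve for T_s⁴: T_s⁴ = (D₂·T₁⁴ + D₁·T₂⁴)/(D₁+D₂) = 4.148×10¹¹ K⁴.

T_s ≈ 803 K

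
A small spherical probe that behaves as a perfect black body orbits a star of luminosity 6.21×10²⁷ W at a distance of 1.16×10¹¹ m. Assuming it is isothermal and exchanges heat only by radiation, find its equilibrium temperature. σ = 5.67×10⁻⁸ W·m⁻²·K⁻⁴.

First find the stellar flux at distance d: S = L/(4πd²) = 6.21×10²⁷/(4π·(1.16×10¹¹)²) = 36730 W/m².
For an isothermal sphere, absorbed (1−a)S·πr² = emitted σ·4πr²·T⁴, so T⁴ = (1−a)S/(4σ).
T⁴ = 1.00·36730/(4·5.67×10⁻⁸) = 1.619×10¹¹ K⁴.

T ≈ 634 K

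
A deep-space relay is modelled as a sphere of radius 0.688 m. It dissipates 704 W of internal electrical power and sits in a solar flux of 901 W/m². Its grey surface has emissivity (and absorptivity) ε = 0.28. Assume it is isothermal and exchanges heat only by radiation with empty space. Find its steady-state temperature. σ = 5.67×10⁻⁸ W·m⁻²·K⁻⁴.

T ≈ 327 K

At steady state, absorbed solar power + internal power = radiated power.
Absorbed: α·S·A_cross = 0.28·901·1.487 = 375.2 W (cross-section πr²).
Total input = 375.2 + 704 = 1079 W.
Radiated: εσ·A_surf·T⁴ with A_surf = 4πr² = 5.948 m².
T⁴ = 1079/(0.28·5.67×10⁻⁸·5.948) = 1.143×10¹⁰ K⁴.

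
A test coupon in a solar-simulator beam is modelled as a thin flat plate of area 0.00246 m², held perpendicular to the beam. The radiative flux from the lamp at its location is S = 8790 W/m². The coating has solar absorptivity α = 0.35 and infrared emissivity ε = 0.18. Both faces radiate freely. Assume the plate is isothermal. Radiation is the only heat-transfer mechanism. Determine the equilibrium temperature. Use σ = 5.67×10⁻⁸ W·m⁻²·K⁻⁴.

T ≈ 623 K

At equilibrium, absorbed power = emitted power.
Absorbing cross-section = A = 0.002460 m²; emitting surface = 2A = 0.004920 m² (ratio 2).
αS·A_cross = εσ·A_surf·T⁴  ⇒  T⁴ = αS/(ε·2σ).
T⁴ = 0.350·8790/(0.18·2·5.67×10⁻⁸) = 1.507×10¹¹ K⁴.
T = (1.507×10¹¹)^(1/4).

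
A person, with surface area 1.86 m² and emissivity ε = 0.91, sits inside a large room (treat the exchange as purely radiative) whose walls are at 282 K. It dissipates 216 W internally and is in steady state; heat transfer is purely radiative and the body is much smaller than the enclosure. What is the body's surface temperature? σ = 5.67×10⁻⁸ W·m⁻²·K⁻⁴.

T ≈ 304 K

For a small grey body in a large enclosure, net radiated power = εσA(T⁴ − T_w⁴).
Steady state: P = εσA(T⁴ − T_w⁴) with A = 1.86 m².
T⁴ = P/(εσA) + T_w⁴ = 216/(0.91·5.67×10⁻⁸·1.860) + (282)⁴
    = 2.251×10⁹ + 6.324×10⁹ = 8.575×10⁹ K⁴.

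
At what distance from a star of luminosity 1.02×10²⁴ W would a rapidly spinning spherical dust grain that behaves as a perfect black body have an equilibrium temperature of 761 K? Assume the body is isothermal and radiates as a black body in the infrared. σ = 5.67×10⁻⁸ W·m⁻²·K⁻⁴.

d ≈ 1.03×10⁹ m

For an isothermal black-emitting sphere, (1−a)S·πr² = σ·4πr²·T⁴ ⇒ S = 4σT⁴/(1−a).
S = 4·5.67×10⁻⁸·(761)⁴/1.00 = 76060 W/m².
Flux falls as S = L/(4πd²), so d = √(L/(4πS)) = √(1.02×10²⁴/(4π·76060)).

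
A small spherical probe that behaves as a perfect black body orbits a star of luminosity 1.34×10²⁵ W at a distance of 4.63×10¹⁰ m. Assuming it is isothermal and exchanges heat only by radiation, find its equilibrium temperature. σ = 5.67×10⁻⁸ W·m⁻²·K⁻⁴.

First find the stellar flux at distance d: S = L/(4πd²) = 1.34×10²⁵/(4π·(4.63×10¹⁰)²) = 497.4 W/m².
For an isothermal sphere, absorbed (1−a)S·πr² = emitted σ·4πr²·T⁴, so T⁴ = (1−a)S/(4σ).
T⁴ = 1.00·497.4/(4·5.67×10⁻⁸) = 2.193×10⁹ K⁴.

T ≈ 216 K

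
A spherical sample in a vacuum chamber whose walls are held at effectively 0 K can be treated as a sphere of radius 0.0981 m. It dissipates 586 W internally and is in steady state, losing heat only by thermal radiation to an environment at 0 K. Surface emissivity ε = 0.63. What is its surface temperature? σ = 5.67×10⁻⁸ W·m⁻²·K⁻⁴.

T ≈ 607 K

Steady state: internal power = radiated power, P = εσA T⁴.
Radiating area A = 4πr² = 0.1209 m².
T⁴ = P/(εσA) = 586/(0.63·5.67×10⁻⁸·0.1209) = 1.357×10¹¹ K⁴.
T = (1.357×10¹¹)^(1/4).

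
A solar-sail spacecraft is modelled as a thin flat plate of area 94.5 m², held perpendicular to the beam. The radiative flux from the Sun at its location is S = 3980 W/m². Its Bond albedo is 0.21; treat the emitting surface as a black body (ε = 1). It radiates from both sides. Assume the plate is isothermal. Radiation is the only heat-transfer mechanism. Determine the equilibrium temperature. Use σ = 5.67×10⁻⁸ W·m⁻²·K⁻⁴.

At equilibrium, absorbed power = emitted power.
Absorbing cross-section = A = 94.50 m²; emitting surface = 2A = 189.0 m² (ratio 2).
(1−a)S·A_cross = εσ·A_surf·T⁴  ⇒  T⁴ = (1−a)S/(2σ).
T⁴ = 0.790·3980/(2·5.67×10⁻⁸) = 2.773×10¹⁰ K⁴.
T = (2.773×10¹⁰)^(1/4).

T ≈ 408 K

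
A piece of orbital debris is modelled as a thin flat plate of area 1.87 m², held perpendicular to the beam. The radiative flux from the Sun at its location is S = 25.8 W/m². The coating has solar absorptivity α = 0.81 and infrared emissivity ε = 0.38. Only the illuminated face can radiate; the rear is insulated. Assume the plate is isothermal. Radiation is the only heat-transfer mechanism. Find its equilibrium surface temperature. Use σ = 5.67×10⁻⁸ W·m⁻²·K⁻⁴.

T ≈ 176 K

At equilibrium, absorbed power = emitted power.
Absorbing cross-section = A = 1.870 m²; emitting surface = A = 1.870 m² (ratio 1).
αS·A_cross = εσ·A_surf·T⁴  ⇒  T⁴ = αS/(ε·1σ).
T⁴ = 0.810·25.8/(0.38·1·5.67×10⁻⁸) = 9.699×10⁸ K⁴.
T = (9.699×10⁸)^(1/4).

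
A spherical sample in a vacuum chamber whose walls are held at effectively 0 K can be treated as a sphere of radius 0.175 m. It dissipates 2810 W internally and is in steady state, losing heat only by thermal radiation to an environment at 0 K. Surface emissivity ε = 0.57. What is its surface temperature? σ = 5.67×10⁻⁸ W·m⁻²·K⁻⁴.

T ≈ 689 K

Steady state: internal power = radiated power, P = εσA T⁴.
Radiating area A = 4πr² = 0.3848 m².
T⁴ = P/(εσA) = 2810/(0.57·5.67×10⁻⁸·0.3848) = 2.259×10¹¹ K⁴.
T = (2.259×10¹¹)^(1/4).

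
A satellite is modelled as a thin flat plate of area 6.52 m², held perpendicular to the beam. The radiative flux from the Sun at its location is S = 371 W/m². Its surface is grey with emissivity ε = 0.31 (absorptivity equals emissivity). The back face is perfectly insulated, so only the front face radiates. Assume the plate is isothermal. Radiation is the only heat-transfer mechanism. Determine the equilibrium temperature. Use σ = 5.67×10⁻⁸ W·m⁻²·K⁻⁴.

T ≈ 284 K

At equilibrium, absorbed power = emitted power.
Absorbing cross-section = A = 6.520 m²; emitting surface = A = 6.520 m² (ratio 1).
εS·A_cross = εσ·A_surf·T⁴  ⇒  T⁴ = S/(1σ)   (ε cancels).
T⁴ = 371/(1·5.67×10⁻⁸) = 6.543×10⁹ K⁴.
T = (6.543×10⁹)^(1/4).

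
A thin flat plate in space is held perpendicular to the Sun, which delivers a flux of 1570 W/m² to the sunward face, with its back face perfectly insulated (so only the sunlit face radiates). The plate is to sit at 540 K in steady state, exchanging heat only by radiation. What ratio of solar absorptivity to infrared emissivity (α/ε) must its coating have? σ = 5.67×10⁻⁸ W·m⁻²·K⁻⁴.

Balance: αS·A = εσ·1A·T⁴ ⇒ α/ε = σT⁴/S.
α/ε = 5.67×10⁻⁸·(540)⁴/1570 = 5.67×10⁻⁸·8.503×10¹⁰/1570.

α/ε ≈ 3.07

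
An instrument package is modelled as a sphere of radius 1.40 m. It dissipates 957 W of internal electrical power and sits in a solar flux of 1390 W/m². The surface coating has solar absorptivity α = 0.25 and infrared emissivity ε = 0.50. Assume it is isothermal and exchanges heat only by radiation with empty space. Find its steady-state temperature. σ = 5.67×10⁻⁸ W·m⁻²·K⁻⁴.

T ≈ 258 K

At steady state, absorbed solar power + internal power = radiated power.
Absorbed: α·S·A_cross = 0.25·1390·6.158 = 2140 W (cross-section πr²).
Total input = 2140 + 957 = 3097 W.
Radiated: εσ·A_surf·T⁴ with A_surf = 4πr² = 24.63 m².
T⁴ = 3097/(0.50·5.67×10⁻⁸·24.63) = 4.435×10⁹ K⁴.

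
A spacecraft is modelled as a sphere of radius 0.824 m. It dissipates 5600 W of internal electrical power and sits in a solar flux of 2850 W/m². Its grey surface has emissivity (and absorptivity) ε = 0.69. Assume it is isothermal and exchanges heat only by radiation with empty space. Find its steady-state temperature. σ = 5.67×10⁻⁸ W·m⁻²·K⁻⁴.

T ≈ 414 K

At steady state, absorbed solar power + internal power = radiated power.
Absorbed: α·S·A_cross = 0.69·2850·2.133 = 4195 W (cross-section πr²).
Total input = 4195 + 5600 = 9795 W.
Radiated: εσ·A_surf·T⁴ with A_surf = 4πr² = 8.532 m².
T⁴ = 9795/(0.69·5.67×10⁻⁸·8.532) = 2.934×10¹⁰ K⁴.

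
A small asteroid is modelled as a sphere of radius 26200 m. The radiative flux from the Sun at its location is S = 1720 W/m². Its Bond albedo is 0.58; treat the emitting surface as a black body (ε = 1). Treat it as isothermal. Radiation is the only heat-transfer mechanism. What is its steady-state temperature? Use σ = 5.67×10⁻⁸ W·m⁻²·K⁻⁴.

At equilibrium, absorbed power = emitted power.
Absorbing cross-section = πr² = 2.157×10⁹ m²; emitting surface = 4πr² = 8.626×10⁹ m² (ratio 4).
(1−a)S·A_cross = εσ·A_surf·T⁴  ⇒  T⁴ = (1−a)S/(4σ).
T⁴ = 0.420·1720/(4·5.67×10⁻⁸) = 3.185×10⁹ K⁴.
T = (3.185×10⁹)^(1/4).

T ≈ 238 K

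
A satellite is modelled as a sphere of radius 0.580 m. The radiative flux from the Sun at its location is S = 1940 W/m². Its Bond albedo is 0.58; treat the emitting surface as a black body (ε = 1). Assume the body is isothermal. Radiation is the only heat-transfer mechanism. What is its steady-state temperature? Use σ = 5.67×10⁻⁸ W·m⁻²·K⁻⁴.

At equilibrium, absorbed power = emitted power.
Absorbing cross-section = πr² = 1.057 m²; emitting surface = 4πr² = 4.227 m² (ratio 4).
(1−a)S·A_cross = εσ·A_surf·T⁴  ⇒  T⁴ = (1−a)S/(4σ).
T⁴ = 0.420·1940/(4·5.67×10⁻⁸) = 3.593×10⁹ K⁴.
T = (3.593×10⁹)^(1/4).

T ≈ 245 K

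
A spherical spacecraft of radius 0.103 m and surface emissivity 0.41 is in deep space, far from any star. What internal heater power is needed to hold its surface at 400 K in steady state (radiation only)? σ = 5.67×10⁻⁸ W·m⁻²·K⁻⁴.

P = εσ·4πr²·T⁴.
4πr² = 0.1333 m²; T⁴ = 2.560×10¹⁰ K⁴.
P = 0.41·5.67×10⁻⁸·0.1333·2.560×10¹⁰.

P ≈ 79.3 W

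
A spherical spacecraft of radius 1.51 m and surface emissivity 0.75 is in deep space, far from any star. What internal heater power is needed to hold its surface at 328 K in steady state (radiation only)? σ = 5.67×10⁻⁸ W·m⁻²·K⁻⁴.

P ≈ 14100 W

P = εσ·4πr²·T⁴.
4πr² = 28.65 m²; T⁴ = 1.157×10¹⁰ K⁴.
P = 0.75·5.67×10⁻⁸·28.65·1.157×10¹⁰.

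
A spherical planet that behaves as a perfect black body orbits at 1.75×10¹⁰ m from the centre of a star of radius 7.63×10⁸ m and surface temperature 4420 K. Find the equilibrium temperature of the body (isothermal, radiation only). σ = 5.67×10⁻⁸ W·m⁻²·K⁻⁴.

T ≈ 653 K

The star's surface emits σT_*⁴; at distance d the flux is S = σT_*⁴(R_*/d)².
S = 5.67×10⁻⁸·(4420)⁴·(7.63×10⁸/1.75×10¹⁰)² = 41140 W/m².
For an isothermal sphere T⁴ = (1−a)S/(4σ) = 1.814×10¹¹ K⁴.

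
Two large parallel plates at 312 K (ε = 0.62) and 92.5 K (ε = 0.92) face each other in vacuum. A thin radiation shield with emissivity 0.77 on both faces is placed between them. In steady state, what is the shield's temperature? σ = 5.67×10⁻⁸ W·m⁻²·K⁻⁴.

In steady state the net flux on the hot side equals that on the cold side.
σ(T₁⁴−T_s⁴)/D₁ = σ(T_s⁴−T₂⁴)/D₂, with D₁ = 1/ε₁+1/ε_s−1 = 1.912, D₂ = 1/ε_s+1/ε₂−1 = 1.386.
Solve for T_s⁴: T_s⁴ = (D₂·T₁⁴ + D₁·T₂⁴)/(D₁+D₂) = 4.025×10⁹ K⁴.

T_s ≈ 252 K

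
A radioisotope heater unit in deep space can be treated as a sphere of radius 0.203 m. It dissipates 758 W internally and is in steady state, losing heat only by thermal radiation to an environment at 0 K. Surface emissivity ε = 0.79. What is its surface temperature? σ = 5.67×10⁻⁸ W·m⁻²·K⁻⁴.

Steady state: internal power = radiated power, P = εσA T⁴.
Radiating area A = 4πr² = 0.5178 m².
T⁴ = P/(εσA) = 758/(0.79·5.67×10⁻⁸·0.5178) = 3.268×10¹⁰ K⁴.
T = (3.268×10¹⁰)^(1/4).

T ≈ 425 K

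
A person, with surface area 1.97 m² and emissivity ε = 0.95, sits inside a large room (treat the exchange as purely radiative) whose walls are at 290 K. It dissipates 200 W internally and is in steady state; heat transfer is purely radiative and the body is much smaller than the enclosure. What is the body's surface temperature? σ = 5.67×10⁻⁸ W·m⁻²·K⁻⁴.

T ≈ 308 K

For a small grey body in a large enclosure, net radiated power = εσA(T⁴ − T_w⁴).
Steady state: P = εσA(T⁴ − T_w⁴) with A = 1.97 m².
T⁴ = P/(εσA) + T_w⁴ = 200/(0.95·5.67×10⁻⁸·1.970) + (290)⁴
    = 1.885×10⁹ + 7.073×10⁹ = 8.958×10⁹ K⁴.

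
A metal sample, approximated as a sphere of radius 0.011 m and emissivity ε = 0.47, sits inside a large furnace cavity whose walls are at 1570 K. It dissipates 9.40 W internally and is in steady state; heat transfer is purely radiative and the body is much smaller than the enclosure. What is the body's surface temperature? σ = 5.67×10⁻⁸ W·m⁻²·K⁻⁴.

For a small grey body in a large enclosure, net radiated power = εσA(T⁴ − T_w⁴).
Steady state: P = εσA(T⁴ − T_w⁴) with A = 4πr² = 0.001521 m².
T⁴ = P/(εσA) + T_w⁴ = 9.40/(0.47·5.67×10⁻⁸·0.001521) + (1570)⁴
    = 2.320×10¹¹ + 6.076×10¹² = 6.308×10¹² K⁴.

T ≈ 1580 K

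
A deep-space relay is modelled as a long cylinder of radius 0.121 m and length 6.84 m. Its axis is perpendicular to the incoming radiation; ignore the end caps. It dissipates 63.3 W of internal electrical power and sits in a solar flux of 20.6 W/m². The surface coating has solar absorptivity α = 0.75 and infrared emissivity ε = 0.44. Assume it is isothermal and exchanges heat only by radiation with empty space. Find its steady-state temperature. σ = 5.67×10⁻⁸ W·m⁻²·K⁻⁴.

T ≈ 162 K

At steady state, absorbed solar power + internal power = radiated power.
Absorbed: α·S·A_cross = 0.75·20.6·1.655 = 25.57 W (cross-section 2rL).
Total input = 25.57 + 63.3 = 88.87 W.
Radiated: εσ·A_surf·T⁴ with A_surf = 2πrL = 5.200 m².
T⁴ = 88.87/(0.44·5.67×10⁻⁸·5.200) = 6.850×10⁸ K⁴.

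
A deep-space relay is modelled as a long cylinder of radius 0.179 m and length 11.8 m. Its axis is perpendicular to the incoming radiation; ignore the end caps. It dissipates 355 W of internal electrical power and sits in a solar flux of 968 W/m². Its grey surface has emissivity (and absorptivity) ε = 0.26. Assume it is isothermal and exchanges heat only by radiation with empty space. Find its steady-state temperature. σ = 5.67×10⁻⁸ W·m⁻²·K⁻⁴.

T ≈ 292 K

At steady state, absorbed solar power + internal power = radiated power.
Absorbed: α·S·A_cross = 0.26·968·4.224 = 1063 W (cross-section 2rL).
Total input = 1063 + 355 = 1418 W.
Radiated: εσ·A_surf·T⁴ with A_surf = 2πrL = 13.27 m².
T⁴ = 1418/(0.26·5.67×10⁻⁸·13.27) = 7.249×10⁹ K⁴.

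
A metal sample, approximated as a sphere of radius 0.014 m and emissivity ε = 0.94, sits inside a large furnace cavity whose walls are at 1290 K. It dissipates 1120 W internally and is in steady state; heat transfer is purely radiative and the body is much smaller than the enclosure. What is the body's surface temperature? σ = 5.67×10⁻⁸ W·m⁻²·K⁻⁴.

T ≈ 1830 K

For a small grey body in a large enclosure, net radiated power = εσA(T⁴ − T_w⁴).
Steady state: P = εσA(T⁴ − T_w⁴) with A = 4πr² = 0.002463 m².
T⁴ = P/(εσA) + T_w⁴ = 1120/(0.94·5.67×10⁻⁸·0.002463) + (1290)⁴
    = 8.532×10¹² + 2.769×10¹² = 1.130×10¹³ K⁴.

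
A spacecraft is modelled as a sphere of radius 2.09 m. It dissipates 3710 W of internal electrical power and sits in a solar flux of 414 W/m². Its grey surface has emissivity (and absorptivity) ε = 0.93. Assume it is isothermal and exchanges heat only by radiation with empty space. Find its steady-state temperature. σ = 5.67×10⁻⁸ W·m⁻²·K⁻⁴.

At steady state, absorbed solar power + internal power = radiated power.
Absorbed: α·S·A_cross = 0.93·414·13.72 = 5284 W (cross-section πr²).
Total input = 5284 + 3710 = 8994 W.
Radiated: εσ·A_surf·T⁴ with A_surf = 4πr² = 54.89 m².
T⁴ = 8994/(0.93·5.67×10⁻⁸·54.89) = 3.107×10⁹ K⁴.

T ≈ 236 K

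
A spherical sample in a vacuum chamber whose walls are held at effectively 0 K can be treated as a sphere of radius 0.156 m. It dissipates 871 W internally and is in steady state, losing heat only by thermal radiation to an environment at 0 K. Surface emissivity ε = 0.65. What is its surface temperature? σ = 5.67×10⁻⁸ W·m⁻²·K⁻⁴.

Steady state: internal power = radiated power, P = εσA T⁴.
Radiating area A = 4πr² = 0.3058 m².
T⁴ = P/(εσA) = 871/(0.65·5.67×10⁻⁸·0.3058) = 7.728×10¹⁰ K⁴.
T = (7.728×10¹⁰)^(1/4).

T ≈ 527 K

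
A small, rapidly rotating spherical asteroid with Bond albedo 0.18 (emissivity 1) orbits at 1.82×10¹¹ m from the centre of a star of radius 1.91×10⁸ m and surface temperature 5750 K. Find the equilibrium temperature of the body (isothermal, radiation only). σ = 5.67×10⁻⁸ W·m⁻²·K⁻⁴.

T ≈ 125 K

The star's surface emits σT_*⁴; at distance d the flux is S = σT_*⁴(R_*/d)².
S = 5.67×10⁻⁸·(5750)⁴·(1.91×10⁸/1.82×10¹¹)² = 68.26 W/m².
For an isothermal sphere T⁴ = (1−a)S/(4σ) = 2.468×10⁸ K⁴.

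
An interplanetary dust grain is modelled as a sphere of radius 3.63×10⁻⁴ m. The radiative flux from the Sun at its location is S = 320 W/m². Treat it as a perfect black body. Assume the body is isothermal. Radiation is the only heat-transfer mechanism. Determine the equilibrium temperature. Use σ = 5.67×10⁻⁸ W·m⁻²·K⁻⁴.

T ≈ 194 K

At equilibrium, absorbed power = emitted power.
Absorbing cross-section = πr² = 4.140×10⁻⁷ m²; emitting surface = 4πr² = 1.656×10⁻⁶ m² (ratio 4).
S·A_cross = εσ·A_surf·T⁴  ⇒  T⁴ = S/(4σ).
T⁴ = 1.00·320/(4·5.67×10⁻⁸) = 1.411×10⁹ K⁴.
T = (1.411×10⁹)^(1/4).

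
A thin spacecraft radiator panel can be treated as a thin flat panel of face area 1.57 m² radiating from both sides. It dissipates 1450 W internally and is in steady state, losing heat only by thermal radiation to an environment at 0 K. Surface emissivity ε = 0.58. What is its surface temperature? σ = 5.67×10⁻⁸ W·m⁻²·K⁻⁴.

Steady state: internal power = radiated power, P = εσA T⁴.
Radiating area A = 2·1.57 = 3.140 m².
T⁴ = P/(εσA) = 1450/(0.58·5.67×10⁻⁸·3.140) = 1.404×10¹⁰ K⁴.
T = (1.404×10¹⁰)^(1/4).

T ≈ 344 K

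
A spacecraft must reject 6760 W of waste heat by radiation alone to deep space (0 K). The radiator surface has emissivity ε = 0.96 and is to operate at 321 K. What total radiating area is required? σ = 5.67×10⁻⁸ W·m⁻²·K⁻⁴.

A ≈ 11.7 m²

P = εσA T⁴ ⇒ A = P/(εσT⁴).
T⁴ = 1.062×10¹⁰ K⁴.
A = 6760/(0.96 × 5.67×10⁻⁸ × 1.062×10¹⁰).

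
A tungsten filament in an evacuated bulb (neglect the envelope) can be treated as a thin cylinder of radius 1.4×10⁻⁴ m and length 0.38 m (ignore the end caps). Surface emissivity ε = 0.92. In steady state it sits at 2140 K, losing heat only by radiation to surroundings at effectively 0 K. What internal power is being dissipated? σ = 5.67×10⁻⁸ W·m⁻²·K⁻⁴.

P ≈ 366 W

Steady state: P = εσA T⁴.
A = 2πrL = 3.343×10⁻⁴ m²; T⁴ = (2140)⁴ = 2.097×10¹³ K⁴.
P = 0.92 × 5.67×10⁻⁸ × 3.343×10⁻⁴ × 2.097×10¹³.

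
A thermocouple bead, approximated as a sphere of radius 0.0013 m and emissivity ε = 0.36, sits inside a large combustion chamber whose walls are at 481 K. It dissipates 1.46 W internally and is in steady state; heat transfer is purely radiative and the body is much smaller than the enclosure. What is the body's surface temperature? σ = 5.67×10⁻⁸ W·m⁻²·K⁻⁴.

For a small grey body in a large enclosure, net radiated power = εσA(T⁴ − T_w⁴).
Steady state: P = εσA(T⁴ − T_w⁴) with A = 4πr² = 2.124×10⁻⁵ m².
T⁴ = P/(εσA) + T_w⁴ = 1.46/(0.36·5.67×10⁻⁸·2.124×10⁻⁵) + (481)⁴
    = 3.368×10¹² + 5.353×10¹⁰ = 3.422×10¹² K⁴.

T ≈ 1360 K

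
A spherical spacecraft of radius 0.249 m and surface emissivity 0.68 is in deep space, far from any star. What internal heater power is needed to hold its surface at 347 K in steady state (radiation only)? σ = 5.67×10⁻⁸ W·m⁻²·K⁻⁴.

P ≈ 436 W

P = εσ·4πr²·T⁴.
4πr² = 0.7791 m²; T⁴ = 1.450×10¹⁰ K⁴.
P = 0.68·5.67×10⁻⁸·0.7791·1.450×10¹⁰.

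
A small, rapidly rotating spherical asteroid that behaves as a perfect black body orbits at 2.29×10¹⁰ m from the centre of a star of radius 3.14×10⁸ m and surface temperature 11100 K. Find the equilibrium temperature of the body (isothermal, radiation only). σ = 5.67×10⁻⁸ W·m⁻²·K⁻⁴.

The star's surface emits σT_*⁴; at distance d the flux is S = σT_*⁴(R_*/d)².
S = 5.67×10⁻⁸·(11100)⁴·(3.14×10⁸/2.29×10¹⁰)² = 1.618×10⁵ W/m².
For an isothermal sphere T⁴ = (1−a)S/(4σ) = 7.135×10¹¹ K⁴.

T ≈ 919 K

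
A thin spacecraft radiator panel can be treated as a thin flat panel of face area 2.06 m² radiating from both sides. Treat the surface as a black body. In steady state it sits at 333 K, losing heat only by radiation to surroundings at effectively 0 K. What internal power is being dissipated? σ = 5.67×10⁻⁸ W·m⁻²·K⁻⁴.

Steady state: P = εσA T⁴.
A = 2·2.06 = 4.120 m²; T⁴ = (333)⁴ = 1.230×10¹⁰ K⁴.
P = 1.0 × 5.67×10⁻⁸ × 4.120 × 1.230×10¹⁰.

P ≈ 2870 W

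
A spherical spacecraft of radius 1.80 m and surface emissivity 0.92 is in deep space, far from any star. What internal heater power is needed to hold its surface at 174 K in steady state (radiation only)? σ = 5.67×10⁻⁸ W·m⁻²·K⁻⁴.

P ≈ 1950 W

P = εσ·4πr²·T⁴.
4πr² = 40.72 m²; T⁴ = 9.166×10⁸ K⁴.
P = 0.92·5.67×10⁻⁸·40.72·9.166×10⁸.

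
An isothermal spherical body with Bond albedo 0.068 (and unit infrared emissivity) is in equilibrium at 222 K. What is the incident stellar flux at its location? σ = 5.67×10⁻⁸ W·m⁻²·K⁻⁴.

(1−a)S·πr² = σ·4πr²·T⁴ ⇒ S = 4σT⁴/(1−a).
S = 4·5.67×10⁻⁸·2.429×10⁹/0.932.

S ≈ 591 W/m²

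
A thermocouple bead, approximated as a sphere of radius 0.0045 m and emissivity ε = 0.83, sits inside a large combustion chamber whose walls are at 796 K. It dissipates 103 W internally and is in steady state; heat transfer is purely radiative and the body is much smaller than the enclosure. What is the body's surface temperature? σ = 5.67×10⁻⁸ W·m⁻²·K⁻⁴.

For a small grey body in a large enclosure, net radiated power = εσA(T⁴ − T_w⁴).
Steady state: P = εσA(T⁴ − T_w⁴) with A = 4πr² = 2.545×10⁻⁴ m².
T⁴ = P/(εσA) + T_w⁴ = 103/(0.83·5.67×10⁻⁸·2.545×10⁻⁴) + (796)⁴
    = 8.601×10¹² + 4.015×10¹¹ = 9.002×10¹² K⁴.

T ≈ 1730 K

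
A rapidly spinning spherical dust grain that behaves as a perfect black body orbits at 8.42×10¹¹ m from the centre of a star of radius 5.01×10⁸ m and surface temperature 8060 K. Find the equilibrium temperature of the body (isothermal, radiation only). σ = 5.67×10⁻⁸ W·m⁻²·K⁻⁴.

T ≈ 139 K

The star's surface emits σT_*⁴; at distance d the flux is S = σT_*⁴(R_*/d)².
S = 5.67×10⁻⁸·(8060)⁴·(5.01×10⁸/8.42×10¹¹)² = 84.72 W/m².
For an isothermal sphere T⁴ = (1−a)S/(4σ) = 3.735×10⁸ K⁴.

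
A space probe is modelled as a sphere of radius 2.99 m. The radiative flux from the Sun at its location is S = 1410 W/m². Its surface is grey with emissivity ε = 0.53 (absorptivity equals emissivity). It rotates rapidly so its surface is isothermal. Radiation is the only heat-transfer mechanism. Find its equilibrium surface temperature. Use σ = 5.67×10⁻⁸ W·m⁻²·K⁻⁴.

At equilibrium, absorbed power = emitted power.
Absorbing cross-section = πr² = 28.09 m²; emitting surface = 4πr² = 112.3 m² (ratio 4).
εS·A_cross = εσ·A_surf·T⁴  ⇒  T⁴ = S/(4σ)   (ε cancels).
T⁴ = 1410/(4·5.67×10⁻⁸) = 6.217×10⁹ K⁴.
T = (6.217×10⁹)^(1/4).

T ≈ 281 K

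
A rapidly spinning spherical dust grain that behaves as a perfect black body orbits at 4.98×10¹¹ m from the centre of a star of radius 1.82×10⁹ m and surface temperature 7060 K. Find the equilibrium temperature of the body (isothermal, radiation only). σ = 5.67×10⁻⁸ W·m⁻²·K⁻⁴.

The star's surface emits σT_*⁴; at distance d the flux is S = σT_*⁴(R_*/d)².
S = 5.67×10⁻⁸·(7060)⁴·(1.82×10⁹/4.98×10¹¹)² = 1881 W/m².
For an isothermal sphere T⁴ = (1−a)S/(4σ) = 8.296×10⁹ K⁴.

T ≈ 302 K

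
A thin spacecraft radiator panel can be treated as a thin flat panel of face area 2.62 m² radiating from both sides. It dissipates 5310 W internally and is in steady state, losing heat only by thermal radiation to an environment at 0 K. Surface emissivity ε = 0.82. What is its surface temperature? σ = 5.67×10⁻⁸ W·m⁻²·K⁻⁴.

Steady state: internal power = radiated power, P = εσA T⁴.
Radiating area A = 2·2.62 = 5.240 m².
T⁴ = P/(εσA) = 5310/(0.82·5.67×10⁻⁸·5.240) = 2.180×10¹⁰ K⁴.
T = (2.180×10¹⁰)^(1/4).

T ≈ 384 K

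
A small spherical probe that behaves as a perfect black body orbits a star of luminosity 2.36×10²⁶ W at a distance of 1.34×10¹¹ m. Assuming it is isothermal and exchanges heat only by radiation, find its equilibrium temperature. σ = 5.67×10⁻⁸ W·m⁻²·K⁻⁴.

First find the stellar flux at distance d: S = L/(4πd²) = 2.36×10²⁶/(4π·(1.34×10¹¹)²) = 1046 W/m².
For an isothermal sphere, absorbed (1−a)S·πr² = emitted σ·4πr²·T⁴, so T⁴ = (1−a)S/(4σ).
T⁴ = 1.00·1046/(4·5.67×10⁻⁸) = 4.612×10⁹ K⁴.

T ≈ 261 K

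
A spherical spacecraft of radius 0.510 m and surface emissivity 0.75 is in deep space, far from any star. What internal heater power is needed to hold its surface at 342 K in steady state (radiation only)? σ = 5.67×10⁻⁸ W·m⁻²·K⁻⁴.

P ≈ 1900 W

P = εσ·4πr²·T⁴.
4πr² = 3.269 m²; T⁴ = 1.368×10¹⁰ K⁴.
P = 0.75·5.67×10⁻⁸·3.269·1.368×10¹⁰.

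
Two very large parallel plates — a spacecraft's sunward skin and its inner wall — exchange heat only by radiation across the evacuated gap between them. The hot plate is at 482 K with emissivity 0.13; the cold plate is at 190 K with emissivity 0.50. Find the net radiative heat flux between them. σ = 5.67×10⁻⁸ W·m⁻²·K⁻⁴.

q ≈ 344 W/m²

For two infinite grey parallel plates, q = σ(T₁⁴ − T₂⁴)/(1/ε₁ + 1/ε₂ − 1).
T₁⁴ − T₂⁴ = 5.397×10¹⁰ − 1.303×10⁹ = 5.267×10¹⁰ K⁴.
1/ε₁ + 1/ε₂ − 1 = 7.692 + 2.000 − 1 = 8.692.
q = 5.67×10⁻⁸ × 5.267×10¹⁰ / 8.692.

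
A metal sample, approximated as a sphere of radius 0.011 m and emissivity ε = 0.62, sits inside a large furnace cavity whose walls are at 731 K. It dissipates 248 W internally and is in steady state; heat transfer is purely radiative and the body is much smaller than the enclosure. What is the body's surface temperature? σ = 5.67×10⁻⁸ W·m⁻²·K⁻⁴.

T ≈ 1490 K

For a small grey body in a large enclosure, net radiated power = εσA(T⁴ − T_w⁴).
Steady state: P = εσA(T⁴ − T_w⁴) with A = 4πr² = 0.001521 m².
T⁴ = P/(εσA) + T_w⁴ = 248/(0.62·5.67×10⁻⁸·0.001521) + (731)⁴
    = 4.640×10¹² + 2.855×10¹¹ = 4.925×10¹² K⁴.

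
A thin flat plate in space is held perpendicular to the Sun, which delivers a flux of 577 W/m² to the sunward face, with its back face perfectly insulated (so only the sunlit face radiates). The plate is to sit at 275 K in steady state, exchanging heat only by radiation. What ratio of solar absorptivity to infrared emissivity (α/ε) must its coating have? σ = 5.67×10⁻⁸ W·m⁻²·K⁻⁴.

α/ε ≈ 0.562

Balance: αS·A = εσ·1A·T⁴ ⇒ α/ε = σT⁴/S.
α/ε = 5.67×10⁻⁸·(275)⁴/577 = 5.67×10⁻⁸·5.719×10⁹/577.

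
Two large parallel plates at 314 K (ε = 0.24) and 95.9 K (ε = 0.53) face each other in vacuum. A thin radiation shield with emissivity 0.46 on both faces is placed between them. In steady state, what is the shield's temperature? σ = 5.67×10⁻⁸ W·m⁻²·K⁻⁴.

In steady state the net flux on the hot side equals that on the cold side.
σ(T₁⁴−T_s⁴)/D₁ = σ(T_s⁴−T₂⁴)/D₂, with D₁ = 1/ε₁+1/ε_s−1 = 5.341, D₂ = 1/ε_s+1/ε₂−1 = 3.061.
Solve for T_s⁴: T_s⁴ = (D₂·T₁⁴ + D₁·T₂⁴)/(D₁+D₂) = 3.595×10⁹ K⁴.

T_s ≈ 245 K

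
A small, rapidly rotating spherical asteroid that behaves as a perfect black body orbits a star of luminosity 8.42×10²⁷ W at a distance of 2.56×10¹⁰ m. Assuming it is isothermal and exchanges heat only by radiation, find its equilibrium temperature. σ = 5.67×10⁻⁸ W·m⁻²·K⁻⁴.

T ≈ 1460 K

First find the stellar flux at distance d: S = L/(4πd²) = 8.42×10²⁷/(4π·(2.56×10¹⁰)²) = 1.022×10⁶ W/m².
For an isothermal sphere, absorbed (1−a)S·πr² = emitted σ·4πr²·T⁴, so T⁴ = (1−a)S/(4σ).
T⁴ = 1.00·1.022×10⁶/(4·5.67×10⁻⁸) = 4.508×10¹² K⁴.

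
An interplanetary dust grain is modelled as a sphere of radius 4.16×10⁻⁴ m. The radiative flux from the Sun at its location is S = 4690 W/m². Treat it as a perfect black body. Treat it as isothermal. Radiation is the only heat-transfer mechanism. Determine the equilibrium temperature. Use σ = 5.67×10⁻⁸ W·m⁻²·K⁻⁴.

At equilibrium, absorbed power = emitted power.
Absorbing cross-section = πr² = 5.437×10⁻⁷ m²; emitting surface = 4πr² = 2.175×10⁻⁶ m² (ratio 4).
S·A_cross = εσ·A_surf·T⁴  ⇒  T⁴ = S/(4σ).
T⁴ = 1.00·4690/(4·5.67×10⁻⁸) = 2.068×10¹⁰ K⁴.
T = (2.068×10¹⁰)^(1/4).

T ≈ 379 K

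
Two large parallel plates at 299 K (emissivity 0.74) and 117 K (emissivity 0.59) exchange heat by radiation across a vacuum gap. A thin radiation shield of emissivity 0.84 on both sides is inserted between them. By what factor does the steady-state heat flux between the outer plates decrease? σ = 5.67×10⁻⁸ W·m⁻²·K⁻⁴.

factor ≈ 1.67

Without shield: q₀ = σΔ(T⁴)/(1/ε₁+1/ε₂−1) with denominator 2.046.
With shield the two gaps are in series; the resistances add: (1/ε₁+1/ε_s−1)+(1/ε_s+1/ε₂−1) = 1.542+1.885 = 3.427.
Heat-flux ratio q₀/q = 3.427/2.046.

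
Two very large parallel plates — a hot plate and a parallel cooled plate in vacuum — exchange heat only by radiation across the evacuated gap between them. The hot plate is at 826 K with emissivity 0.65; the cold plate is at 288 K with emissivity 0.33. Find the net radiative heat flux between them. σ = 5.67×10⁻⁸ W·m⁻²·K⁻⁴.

For two infinite grey parallel plates, q = σ(T₁⁴ − T₂⁴)/(1/ε₁ + 1/ε₂ − 1).
T₁⁴ − T₂⁴ = 4.655×10¹¹ − 6.880×10⁹ = 4.586×10¹¹ K⁴.
1/ε₁ + 1/ε₂ − 1 = 1.538 + 3.030 − 1 = 3.569.
q = 5.67×10⁻⁸ × 4.586×10¹¹ / 3.569.

q ≈ 7290 W/m²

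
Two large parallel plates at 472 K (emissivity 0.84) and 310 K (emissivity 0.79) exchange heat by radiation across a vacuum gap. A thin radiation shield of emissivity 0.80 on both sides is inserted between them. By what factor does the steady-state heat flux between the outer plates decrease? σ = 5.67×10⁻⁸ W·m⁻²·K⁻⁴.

Without shield: q₀ = σΔ(T⁴)/(1/ε₁+1/ε₂−1) with denominator 1.456.
With shield the two gaps are in series; the resistances add: (1/ε₁+1/ε_s−1)+(1/ε_s+1/ε₂−1) = 1.440+1.516 = 2.956.
Heat-flux ratio q₀/q = 2.956/1.456.

factor ≈ 2.03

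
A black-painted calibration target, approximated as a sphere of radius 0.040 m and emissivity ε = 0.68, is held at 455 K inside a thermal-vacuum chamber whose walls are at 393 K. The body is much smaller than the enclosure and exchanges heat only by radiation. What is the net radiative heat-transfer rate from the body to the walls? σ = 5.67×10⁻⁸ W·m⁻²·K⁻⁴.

For a small grey body in a large enclosure: P_net = εσA(T_body⁴ − T_wall⁴).
A = 4πr² = 0.02011 m²; T_body⁴ − T_wall⁴ = 4.286×10¹⁰ − 2.385×10¹⁰ = 1.900×10¹⁰ K⁴.
|P_net| = 0.68·5.67×10⁻⁸·0.02011·1.900×10¹⁰.

P_net ≈ 14.7 W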